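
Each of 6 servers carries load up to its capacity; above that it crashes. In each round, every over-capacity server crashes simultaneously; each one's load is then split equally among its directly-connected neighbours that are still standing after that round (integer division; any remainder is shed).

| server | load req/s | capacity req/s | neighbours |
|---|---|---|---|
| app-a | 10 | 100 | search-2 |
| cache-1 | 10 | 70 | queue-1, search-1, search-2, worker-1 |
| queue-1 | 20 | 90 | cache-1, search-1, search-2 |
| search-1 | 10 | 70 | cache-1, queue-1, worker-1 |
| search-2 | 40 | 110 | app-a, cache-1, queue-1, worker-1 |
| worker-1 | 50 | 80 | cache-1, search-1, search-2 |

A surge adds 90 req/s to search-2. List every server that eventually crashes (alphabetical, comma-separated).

cache-1, queue-1, search-1, search-2, worker-1

Round 1 — search-2 at 130 > 110. search-2 crashes.
  search-2 sheds 130 req/s to app-a, cache-1, queue-1, worker-1: 32 each (2 lost).
    app-a: 10+32 = 42 ≤ 100
    cache-1: 10+32 = 42 ≤ 70
    queue-1: 20+32 = 52 ≤ 90
    worker-1: 50+32 = 82 > 80
Round 2 — worker-1 crashes.
  worker-1 sheds 82 req/s to cache-1, search-1: 41 each.
    cache-1: 42+41 = 83 > 70
    search-1: 10+41 = 51 ≤ 70
Round 3 — cache-1 crashes.
  cache-1 sheds 83 req/s to queue-1, search-1: 41 each (1 lost).
    queue-1: 52+41 = 93 > 90
    search-1: 51+41 = 92 > 70
Round 4 — queue-1, search-1 crash.
  queue-1 sheds 93 req/s: no online neighbours, lost.
  search-1 sheds 92 req/s: no online neighbours, lost.
No further crashes.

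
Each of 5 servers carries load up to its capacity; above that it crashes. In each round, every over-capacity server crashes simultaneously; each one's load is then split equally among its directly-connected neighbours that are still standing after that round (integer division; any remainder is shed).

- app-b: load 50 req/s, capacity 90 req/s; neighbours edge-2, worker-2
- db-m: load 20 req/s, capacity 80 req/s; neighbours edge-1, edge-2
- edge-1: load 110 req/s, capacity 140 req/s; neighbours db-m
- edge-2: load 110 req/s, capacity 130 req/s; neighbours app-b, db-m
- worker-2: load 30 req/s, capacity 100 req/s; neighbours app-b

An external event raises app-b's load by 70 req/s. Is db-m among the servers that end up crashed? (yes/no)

Round 1 — app-b at 120 > 90. app-b crashes.
  app-b sheds 120 req/s to edge-2, worker-2: 60 each.
    edge-2: 110+60 = 170 > 130
    worker-2: 30+60 = 90 ≤ 100
Round 2 — edge-2 crashes.
  edge-2 sheds 170 req/s to db-m: 170 each.
    db-m: 20+170 = 190 > 80
Round 3 — db-m crashes.
  db-m sheds 190 req/s to edge-1: 190 each.
    edge-1: 110+190 = 300 > 140
Round 4 — edge-1 crashes.
  edge-1 sheds 300 req/s: no online neighbours, lost.
No further crashes.

yes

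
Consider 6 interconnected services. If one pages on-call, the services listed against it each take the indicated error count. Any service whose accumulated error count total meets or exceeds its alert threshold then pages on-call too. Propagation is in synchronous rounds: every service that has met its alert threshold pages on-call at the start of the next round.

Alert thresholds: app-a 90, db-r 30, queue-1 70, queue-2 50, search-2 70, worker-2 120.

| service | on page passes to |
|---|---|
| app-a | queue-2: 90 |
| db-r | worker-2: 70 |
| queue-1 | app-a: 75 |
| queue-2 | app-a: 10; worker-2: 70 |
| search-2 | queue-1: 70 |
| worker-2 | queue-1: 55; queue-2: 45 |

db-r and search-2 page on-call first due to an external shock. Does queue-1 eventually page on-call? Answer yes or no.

yes

Round 1 — db-r, search-2 page on-call (initial).
  queue-1: +70 → 70 ≥ 70
  worker-2: +70 → 70 < 120
Round 2 — queue-1 pages on-call.
  app-a: +75 → 75 < 90
No further pages.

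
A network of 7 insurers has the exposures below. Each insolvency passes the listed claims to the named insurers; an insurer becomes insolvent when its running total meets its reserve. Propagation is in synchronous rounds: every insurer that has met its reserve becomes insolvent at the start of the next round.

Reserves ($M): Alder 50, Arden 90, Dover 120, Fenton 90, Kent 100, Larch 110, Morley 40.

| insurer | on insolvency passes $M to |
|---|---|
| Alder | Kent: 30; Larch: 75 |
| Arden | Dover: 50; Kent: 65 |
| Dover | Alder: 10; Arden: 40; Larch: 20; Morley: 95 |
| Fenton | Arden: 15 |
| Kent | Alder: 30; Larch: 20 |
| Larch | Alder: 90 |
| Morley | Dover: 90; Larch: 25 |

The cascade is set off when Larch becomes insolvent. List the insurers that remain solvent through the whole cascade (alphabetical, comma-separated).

Arden, Dover, Fenton, Kent, Morley

Round 1 — Larch becomes insolvent (initial).
  Alder: +90 → 90 ≥ 50
Round 2 — Alder becomes insolvent.
  Kent: +30 → 30 < 100
No further insolvencies.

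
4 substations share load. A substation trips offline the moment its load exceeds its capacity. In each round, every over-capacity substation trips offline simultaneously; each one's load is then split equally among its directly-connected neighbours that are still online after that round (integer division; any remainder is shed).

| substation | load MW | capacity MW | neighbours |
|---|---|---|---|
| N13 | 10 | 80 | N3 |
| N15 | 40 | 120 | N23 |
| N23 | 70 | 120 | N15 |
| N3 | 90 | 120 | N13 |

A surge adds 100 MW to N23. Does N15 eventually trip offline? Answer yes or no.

yes

Round 1 — N23 at 170 > 120. N23 trips offline.
  N23 sheds 170 MW to N15: 170 each.
    N15: 40+170 = 210 > 120
Round 2 — N15 trips offline.
  N15 sheds 210 MW: no online neighbours, lost.
No further trips.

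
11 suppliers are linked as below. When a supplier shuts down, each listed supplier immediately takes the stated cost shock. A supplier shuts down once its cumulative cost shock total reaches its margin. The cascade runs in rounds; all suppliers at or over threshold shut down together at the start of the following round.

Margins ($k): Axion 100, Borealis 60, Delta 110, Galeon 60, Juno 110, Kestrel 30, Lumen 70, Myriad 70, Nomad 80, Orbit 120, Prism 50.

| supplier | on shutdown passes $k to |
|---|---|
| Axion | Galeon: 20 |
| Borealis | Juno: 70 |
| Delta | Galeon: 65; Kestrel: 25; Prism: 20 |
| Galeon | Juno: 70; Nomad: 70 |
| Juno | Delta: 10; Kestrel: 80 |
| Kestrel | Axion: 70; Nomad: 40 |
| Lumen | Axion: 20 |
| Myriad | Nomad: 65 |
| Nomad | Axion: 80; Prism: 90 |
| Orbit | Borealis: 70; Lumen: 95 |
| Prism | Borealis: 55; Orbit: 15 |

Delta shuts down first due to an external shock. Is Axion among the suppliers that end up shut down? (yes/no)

Round 1 — Delta shuts down (initial).
  Galeon: +65 → 65 ≥ 60
  Kestrel: +25 → 25 < 30
  Prism: +20 → 20 < 50
Round 2 — Galeon shuts down.
  Juno: +70 → 70 < 110
  Nomad: +70 → 70 < 80
No further shutdowns.

no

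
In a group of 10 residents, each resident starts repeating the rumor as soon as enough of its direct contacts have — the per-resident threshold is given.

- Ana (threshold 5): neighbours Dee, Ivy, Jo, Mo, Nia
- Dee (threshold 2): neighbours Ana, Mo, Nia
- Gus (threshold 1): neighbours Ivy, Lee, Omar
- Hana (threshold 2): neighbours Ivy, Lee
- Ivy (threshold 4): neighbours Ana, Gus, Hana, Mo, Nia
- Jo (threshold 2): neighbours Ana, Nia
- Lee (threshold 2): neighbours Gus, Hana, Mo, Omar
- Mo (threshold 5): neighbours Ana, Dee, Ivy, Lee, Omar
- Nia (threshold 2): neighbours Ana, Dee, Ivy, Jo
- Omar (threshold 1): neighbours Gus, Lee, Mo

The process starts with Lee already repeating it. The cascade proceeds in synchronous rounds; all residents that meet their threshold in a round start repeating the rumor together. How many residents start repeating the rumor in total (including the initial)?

3

Round 1 — Lee starts repeating the rumor (initial).
Round 2 — checking thresholds:
  Gus: 1 of 3 neighbours ≥ 1, starts repeating the rumor.
  Hana: 1 of 2 neighbours < 2, below threshold.
  Mo: 1 of 5 neighbours < 5, below threshold.
  Omar: 1 of 3 neighbours ≥ 1, starts repeating the rumor.
Round 3 — no new spreads; cascade stops.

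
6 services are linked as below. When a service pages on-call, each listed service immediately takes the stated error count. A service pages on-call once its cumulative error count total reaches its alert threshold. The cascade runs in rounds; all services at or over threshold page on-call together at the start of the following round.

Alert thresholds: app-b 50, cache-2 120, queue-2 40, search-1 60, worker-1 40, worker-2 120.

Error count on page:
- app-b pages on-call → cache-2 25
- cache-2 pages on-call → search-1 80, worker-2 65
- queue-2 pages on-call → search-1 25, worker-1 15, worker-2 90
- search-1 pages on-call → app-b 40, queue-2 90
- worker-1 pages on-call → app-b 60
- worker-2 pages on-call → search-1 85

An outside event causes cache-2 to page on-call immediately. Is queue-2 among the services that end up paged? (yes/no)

Round 1 — cache-2 pages on-call (initial).
  search-1: +80 → 80 ≥ 60
  worker-2: +65 → 65 < 120
Round 2 — search-1 pages on-call.
  app-b: +40 → 40 < 50
  queue-2: +90 → 90 ≥ 40
Round 3 — queue-2 pages on-call.
  worker-1: +15 → 15 < 40
  worker-2: +90 → 155 ≥ 120
Round 4 — worker-2 pages on-call.
No further pages.

yes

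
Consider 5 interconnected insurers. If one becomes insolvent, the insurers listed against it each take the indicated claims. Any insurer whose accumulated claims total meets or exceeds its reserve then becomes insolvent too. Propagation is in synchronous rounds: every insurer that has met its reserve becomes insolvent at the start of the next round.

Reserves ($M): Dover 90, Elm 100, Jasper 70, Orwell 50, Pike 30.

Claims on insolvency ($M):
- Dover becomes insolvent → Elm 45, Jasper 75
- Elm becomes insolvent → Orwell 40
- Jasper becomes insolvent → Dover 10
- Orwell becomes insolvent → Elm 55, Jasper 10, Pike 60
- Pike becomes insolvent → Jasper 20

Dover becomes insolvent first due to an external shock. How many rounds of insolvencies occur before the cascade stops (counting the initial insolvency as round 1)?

Round 1 — Dover becomes insolvent (initial).
  Elm: +45 → 45 < 100
  Jasper: +75 → 75 ≥ 70
Round 2 — Jasper becomes insolvent.
No further insolvencies.

2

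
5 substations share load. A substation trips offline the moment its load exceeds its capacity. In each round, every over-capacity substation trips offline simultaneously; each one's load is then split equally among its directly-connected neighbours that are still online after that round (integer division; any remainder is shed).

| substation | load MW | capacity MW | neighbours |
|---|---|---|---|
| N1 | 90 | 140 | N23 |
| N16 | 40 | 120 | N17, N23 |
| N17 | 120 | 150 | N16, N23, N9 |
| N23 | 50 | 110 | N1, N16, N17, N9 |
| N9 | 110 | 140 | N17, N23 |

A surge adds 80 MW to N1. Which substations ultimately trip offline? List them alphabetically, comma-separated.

N1, N16, N17, N23, N9

Round 1 — N1 at 170 > 140. N1 trips offline.
  N1 sheds 170 MW to N23: 170 each.
    N23: 50+170 = 220 > 110
Round 2 — N23 trips offline.
  N23 sheds 220 MW to N16, N17, N9: 73 each (1 lost).
    N16: 40+73 = 113 ≤ 120
    N17: 120+73 = 193 > 150
    N9: 110+73 = 183 > 140
Round 3 — N17, N9 trip offline.
  N17 sheds 193 MW to N16: 193 each.
    N16: 113+193 = 306 > 120
  N9 sheds 183 MW: no online neighbours, lost.
Round 4 — N16 trips offline.
  N16 sheds 306 MW: no online neighbours, lost.
No further trips.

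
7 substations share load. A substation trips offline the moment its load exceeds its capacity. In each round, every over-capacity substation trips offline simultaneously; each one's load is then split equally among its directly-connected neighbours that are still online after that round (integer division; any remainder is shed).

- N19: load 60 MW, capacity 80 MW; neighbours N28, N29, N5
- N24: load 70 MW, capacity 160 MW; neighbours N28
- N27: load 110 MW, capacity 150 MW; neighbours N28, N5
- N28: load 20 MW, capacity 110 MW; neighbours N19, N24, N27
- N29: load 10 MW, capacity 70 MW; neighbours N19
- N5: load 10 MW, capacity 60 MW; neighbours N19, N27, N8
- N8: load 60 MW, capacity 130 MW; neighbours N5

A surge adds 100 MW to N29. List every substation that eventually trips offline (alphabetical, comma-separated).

Round 1 — N29 at 110 > 70. N29 trips offline.
  N29 sheds 110 MW to N19: 110 each.
    N19: 60+110 = 170 > 80
Round 2 — N19 trips offline.
  N19 sheds 170 MW to N28, N5: 85 each.
    N28: 20+85 = 105 ≤ 110
    N5: 10+85 = 95 > 60
Round 3 — N5 trips offline.
  N5 sheds 95 MW to N27, N8: 47 each (1 lost).
    N27: 110+47 = 157 > 150
    N8: 60+47 = 107 ≤ 130
Round 4 — N27 trips offline.
  N27 sheds 157 MW to N28: 157 each.
    N28: 105+157 = 262 > 110
Round 5 — N28 trips offline.
  N28 sheds 262 MW to N24: 262 each.
    N24: 70+262 = 332 > 160
Round 6 — N24 trips offline.
  N24 sheds 332 MW: no online neighbours, lost.
No further trips.

N19, N24, N27, N28, N29, N5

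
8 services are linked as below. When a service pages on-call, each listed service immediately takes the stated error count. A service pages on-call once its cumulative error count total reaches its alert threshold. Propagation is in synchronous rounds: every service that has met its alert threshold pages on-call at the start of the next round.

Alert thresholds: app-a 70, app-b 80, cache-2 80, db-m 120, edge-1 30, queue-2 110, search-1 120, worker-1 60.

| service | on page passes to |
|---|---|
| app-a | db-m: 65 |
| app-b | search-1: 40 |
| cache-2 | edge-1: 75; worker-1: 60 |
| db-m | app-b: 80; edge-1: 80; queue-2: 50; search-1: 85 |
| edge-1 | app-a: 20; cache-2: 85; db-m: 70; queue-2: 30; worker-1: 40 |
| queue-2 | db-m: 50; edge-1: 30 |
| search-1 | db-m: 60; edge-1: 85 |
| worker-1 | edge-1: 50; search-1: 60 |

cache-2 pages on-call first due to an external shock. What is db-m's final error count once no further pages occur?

70

Round 1 — cache-2 pages on-call (initial).
  edge-1: +75 → 75 ≥ 30
  worker-1: +60 → 60 ≥ 60
Round 2 — edge-1, worker-1 page on-call.
  app-a: +20 → 20 < 70
  db-m: +70 → 70 < 120
  queue-2: +30 → 30 < 110
  search-1: +60 → 60 < 120
No further pages.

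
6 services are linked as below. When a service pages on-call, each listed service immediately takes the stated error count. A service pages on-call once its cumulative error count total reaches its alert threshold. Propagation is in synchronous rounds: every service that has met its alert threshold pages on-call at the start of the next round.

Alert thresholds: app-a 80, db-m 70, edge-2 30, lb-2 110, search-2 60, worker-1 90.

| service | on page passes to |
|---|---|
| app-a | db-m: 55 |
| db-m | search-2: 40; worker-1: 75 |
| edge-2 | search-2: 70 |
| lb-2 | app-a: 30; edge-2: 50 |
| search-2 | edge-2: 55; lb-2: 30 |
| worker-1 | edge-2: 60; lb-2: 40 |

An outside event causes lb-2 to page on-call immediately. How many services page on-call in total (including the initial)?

3

Round 1 — lb-2 pages on-call (initial).
  app-a: +30 → 30 < 80
  edge-2: +50 → 50 ≥ 30
Round 2 — edge-2 pages on-call.
  search-2: +70 → 70 ≥ 60
Round 3 — search-2 pages on-call.
No further pages.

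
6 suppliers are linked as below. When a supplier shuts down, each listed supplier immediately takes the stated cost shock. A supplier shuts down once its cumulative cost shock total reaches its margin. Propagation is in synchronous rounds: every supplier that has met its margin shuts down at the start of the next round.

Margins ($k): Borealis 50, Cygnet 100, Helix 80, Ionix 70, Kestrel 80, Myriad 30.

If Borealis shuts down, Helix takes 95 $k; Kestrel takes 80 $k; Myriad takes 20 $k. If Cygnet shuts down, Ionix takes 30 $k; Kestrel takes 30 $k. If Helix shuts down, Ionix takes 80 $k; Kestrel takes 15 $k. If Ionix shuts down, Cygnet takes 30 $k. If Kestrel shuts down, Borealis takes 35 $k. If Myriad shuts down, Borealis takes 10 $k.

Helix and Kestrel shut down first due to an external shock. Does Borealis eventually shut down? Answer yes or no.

Round 1 — Helix, Kestrel shut down (initial).
  Borealis: +35 → 35 < 50
  Ionix: +80 → 80 ≥ 70
Round 2 — Ionix shuts down.
  Cygnet: +30 → 30 < 100
No further shutdowns.

no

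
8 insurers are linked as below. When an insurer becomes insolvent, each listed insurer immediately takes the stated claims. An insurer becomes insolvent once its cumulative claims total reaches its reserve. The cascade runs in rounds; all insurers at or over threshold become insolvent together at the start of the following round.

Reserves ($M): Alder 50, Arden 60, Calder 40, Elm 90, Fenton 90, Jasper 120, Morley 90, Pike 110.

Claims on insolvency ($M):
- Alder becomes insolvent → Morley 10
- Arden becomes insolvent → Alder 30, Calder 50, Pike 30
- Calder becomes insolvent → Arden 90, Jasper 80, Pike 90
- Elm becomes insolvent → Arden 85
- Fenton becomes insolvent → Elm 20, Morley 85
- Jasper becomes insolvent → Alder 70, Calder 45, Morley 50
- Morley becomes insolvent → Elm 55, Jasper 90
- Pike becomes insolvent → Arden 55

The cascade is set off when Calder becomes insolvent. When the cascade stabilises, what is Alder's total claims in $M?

Round 1 — Calder becomes insolvent (initial).
  Arden: +90 → 90 ≥ 60
  Jasper: +80 → 80 < 120
  Pike: +90 → 90 < 110
Round 2 — Arden becomes insolvent.
  Alder: +30 → 30 < 50
  Pike: +30 → 120 ≥ 110
Round 3 — Pike becomes insolvent.
No further insolvencies.

30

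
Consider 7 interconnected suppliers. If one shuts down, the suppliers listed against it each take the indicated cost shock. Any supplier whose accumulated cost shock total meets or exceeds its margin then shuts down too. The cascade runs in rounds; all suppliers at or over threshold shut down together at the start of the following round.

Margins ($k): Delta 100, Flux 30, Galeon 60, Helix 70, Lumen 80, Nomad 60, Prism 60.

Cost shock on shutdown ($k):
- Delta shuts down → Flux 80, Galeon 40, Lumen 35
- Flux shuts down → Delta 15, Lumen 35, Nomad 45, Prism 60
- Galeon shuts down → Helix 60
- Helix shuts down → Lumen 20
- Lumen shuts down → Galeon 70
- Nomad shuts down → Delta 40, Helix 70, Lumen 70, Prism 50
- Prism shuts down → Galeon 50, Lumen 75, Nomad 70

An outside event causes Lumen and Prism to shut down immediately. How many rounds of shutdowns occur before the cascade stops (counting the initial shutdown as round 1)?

Round 1 — Lumen, Prism shut down (initial).
  Galeon: +70+50 → 120 ≥ 60
  Nomad: +70 → 70 ≥ 60
Round 2 — Galeon, Nomad shut down.
  Delta: +40 → 40 < 100
  Helix: +60+70 → 130 ≥ 70
Round 3 — Helix shuts down.
No further shutdowns.

3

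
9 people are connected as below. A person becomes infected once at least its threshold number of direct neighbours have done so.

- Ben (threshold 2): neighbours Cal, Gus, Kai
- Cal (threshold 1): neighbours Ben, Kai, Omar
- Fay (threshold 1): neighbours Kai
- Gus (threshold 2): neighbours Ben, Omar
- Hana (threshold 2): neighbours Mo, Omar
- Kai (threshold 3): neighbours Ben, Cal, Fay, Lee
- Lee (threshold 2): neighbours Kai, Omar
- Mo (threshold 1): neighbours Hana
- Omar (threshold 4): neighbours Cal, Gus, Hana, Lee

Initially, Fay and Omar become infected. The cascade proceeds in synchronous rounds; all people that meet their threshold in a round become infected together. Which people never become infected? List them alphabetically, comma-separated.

Ben, Gus, Hana, Kai, Lee, Mo

Round 1 — Fay, Omar become infected (initial).
Round 2 — checking thresholds:
  Cal: 1 of 3 neighbours ≥ 1, becomes infected.
  Gus: 1 of 2 neighbours < 2, holds.
  Hana: 1 of 2 neighbours < 2, holds.
  Kai: 1 of 4 neighbours < 3, holds.
  Lee: 1 of 2 neighbours < 2, holds.
Round 3 — no new infections; cascade stops.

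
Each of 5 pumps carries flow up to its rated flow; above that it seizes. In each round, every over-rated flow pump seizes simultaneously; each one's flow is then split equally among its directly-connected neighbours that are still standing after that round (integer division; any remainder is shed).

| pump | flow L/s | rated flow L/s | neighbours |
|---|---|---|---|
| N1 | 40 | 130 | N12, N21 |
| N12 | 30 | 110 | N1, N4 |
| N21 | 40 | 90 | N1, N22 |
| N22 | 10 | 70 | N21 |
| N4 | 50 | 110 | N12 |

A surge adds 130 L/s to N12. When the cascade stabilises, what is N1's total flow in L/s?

120

Round 1 — N12 at 160 > 110. N12 seizes.
  N12 sheds 160 L/s to N1, N4: 80 each.
    N1: 40+80 = 120 ≤ 130
    N4: 50+80 = 130 > 110
Round 2 — N4 seizes.
  N4 sheds 130 L/s: no online neighbours, lost.
No further seizures.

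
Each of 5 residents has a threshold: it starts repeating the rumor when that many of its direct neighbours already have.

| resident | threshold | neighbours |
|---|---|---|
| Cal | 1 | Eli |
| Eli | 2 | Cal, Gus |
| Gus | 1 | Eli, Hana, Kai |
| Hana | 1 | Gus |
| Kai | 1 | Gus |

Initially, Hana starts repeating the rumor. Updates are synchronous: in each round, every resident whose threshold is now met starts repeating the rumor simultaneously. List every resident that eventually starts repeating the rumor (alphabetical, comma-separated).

Round 1 — Hana starts repeating the rumor (initial).
Round 2 — checking thresholds:
  Gus: 1 of 3 neighbours ≥ 1, starts repeating the rumor.
Round 3 — checking thresholds:
  Eli: 1 of 2 neighbours < 2, not yet.
  Kai: 1 of 1 neighbours ≥ 1, starts repeating the rumor.
Round 4 — no new spreads; cascade stops.

Gus, Hana, Kai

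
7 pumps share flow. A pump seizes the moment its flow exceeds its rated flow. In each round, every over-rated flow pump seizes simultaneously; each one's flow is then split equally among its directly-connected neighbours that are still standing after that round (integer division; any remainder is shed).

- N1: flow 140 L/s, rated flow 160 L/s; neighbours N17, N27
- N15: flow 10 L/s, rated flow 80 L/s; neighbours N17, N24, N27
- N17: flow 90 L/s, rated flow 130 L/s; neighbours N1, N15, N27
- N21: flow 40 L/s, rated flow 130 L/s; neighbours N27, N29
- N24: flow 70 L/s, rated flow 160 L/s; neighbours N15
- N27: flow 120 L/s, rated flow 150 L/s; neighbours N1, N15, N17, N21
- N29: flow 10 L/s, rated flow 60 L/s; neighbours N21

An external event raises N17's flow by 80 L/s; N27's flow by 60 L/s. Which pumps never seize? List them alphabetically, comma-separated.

N21, N29

Round 1 — N17 at 170 > 130; N27 at 180 > 150. N17, N27 seize.
  N17 sheds 170 L/s to N1, N15: 85 each.
    N1: 140+85 = 225 > 160
    N15: 10+85 = 95 > 80
  N27 sheds 180 L/s to N1, N15, N21: 60 each.
    N1: 225+60 = 285 > 160
    N15: 95+60 = 155 > 80
    N21: 40+60 = 100 ≤ 130
Round 2 — N1, N15 seize.
  N1 sheds 285 L/s: no online neighbours, lost.
  N15 sheds 155 L/s to N24: 155 each.
    N24: 70+155 = 225 > 160
Round 3 — N24 seizes.
  N24 sheds 225 L/s: no online neighbours, lost.
No further seizures.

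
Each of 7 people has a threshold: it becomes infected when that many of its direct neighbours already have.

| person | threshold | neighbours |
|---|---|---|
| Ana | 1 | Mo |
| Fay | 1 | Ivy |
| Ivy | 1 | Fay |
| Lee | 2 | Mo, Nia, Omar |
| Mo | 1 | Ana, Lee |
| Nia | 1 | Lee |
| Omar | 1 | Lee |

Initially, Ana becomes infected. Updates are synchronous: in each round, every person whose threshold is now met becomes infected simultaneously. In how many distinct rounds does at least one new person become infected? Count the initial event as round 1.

Round 1 — Ana becomes infected (initial).
Round 2 — checking thresholds:
  Mo: 1 of 2 neighbours ≥ 1, becomes infected.
Round 3 — no new infections; cascade stops.

2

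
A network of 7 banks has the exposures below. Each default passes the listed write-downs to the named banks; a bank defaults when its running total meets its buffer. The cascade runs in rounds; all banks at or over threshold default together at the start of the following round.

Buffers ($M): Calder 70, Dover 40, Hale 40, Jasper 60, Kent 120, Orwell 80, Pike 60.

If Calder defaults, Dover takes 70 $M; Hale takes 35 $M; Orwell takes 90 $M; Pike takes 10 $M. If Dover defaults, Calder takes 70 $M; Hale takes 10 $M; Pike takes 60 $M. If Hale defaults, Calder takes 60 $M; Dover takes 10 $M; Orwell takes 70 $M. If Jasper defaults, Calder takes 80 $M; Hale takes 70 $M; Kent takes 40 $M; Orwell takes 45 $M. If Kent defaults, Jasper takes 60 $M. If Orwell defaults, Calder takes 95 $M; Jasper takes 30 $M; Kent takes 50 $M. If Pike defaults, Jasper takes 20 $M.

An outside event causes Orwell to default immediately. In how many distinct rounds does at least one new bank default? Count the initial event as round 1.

Round 1 — Orwell defaults (initial).
  Calder: +95 → 95 ≥ 70
  Jasper: +30 → 30 < 60
  Kent: +50 → 50 < 120
Round 2 — Calder defaults.
  Dover: +70 → 70 ≥ 40
  Hale: +35 → 35 < 40
  Pike: +10 → 10 < 60
Round 3 — Dover defaults.
  Hale: +10 → 45 ≥ 40
  Pike: +60 → 70 ≥ 60
Round 4 — Hale, Pike default.
  Jasper: +20 → 50 < 60
No further defaults.

4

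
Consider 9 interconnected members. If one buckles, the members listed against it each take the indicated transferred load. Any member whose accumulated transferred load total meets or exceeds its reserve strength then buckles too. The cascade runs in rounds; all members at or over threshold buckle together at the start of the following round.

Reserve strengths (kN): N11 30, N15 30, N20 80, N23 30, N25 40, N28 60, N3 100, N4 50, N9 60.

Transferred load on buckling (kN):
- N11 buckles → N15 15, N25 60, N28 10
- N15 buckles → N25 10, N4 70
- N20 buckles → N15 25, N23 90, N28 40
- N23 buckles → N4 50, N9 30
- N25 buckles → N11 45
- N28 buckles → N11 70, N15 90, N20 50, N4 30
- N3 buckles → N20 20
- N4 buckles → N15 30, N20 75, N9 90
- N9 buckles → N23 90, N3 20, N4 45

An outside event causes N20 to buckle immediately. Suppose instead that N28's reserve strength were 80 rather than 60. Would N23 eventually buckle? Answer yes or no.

With N28's reserve strength at 80:
Round 1 — N20 buckles (initial).
  N15: +25 → 25 < 30
  N23: +90 → 90 ≥ 30
  N28: +40 → 40 < 80
Round 2 — N23 buckles.
  N4: +50 → 50 ≥ 50
  N9: +30 → 30 < 60
Round 3 — N4 buckles.
  N15: +30 → 55 ≥ 30
  N9: +90 → 120 ≥ 60
Round 4 — N15, N9 buckle.
  N25: +10 → 10 < 40
  N3: +20 → 20 < 100
No further bucklings.

yes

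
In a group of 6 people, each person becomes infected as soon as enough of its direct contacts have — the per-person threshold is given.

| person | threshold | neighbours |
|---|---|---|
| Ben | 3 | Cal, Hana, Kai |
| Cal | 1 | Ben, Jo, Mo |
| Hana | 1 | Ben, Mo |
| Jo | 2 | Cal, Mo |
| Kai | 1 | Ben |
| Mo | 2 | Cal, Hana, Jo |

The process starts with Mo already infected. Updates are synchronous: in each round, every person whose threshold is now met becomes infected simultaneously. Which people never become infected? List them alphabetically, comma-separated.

Round 1 — Mo becomes infected (initial).
Round 2 — checking thresholds:
  Cal: 1 of 3 neighbours ≥ 1, becomes infected.
  Hana: 1 of 2 neighbours ≥ 1, becomes infected.
  Jo: 1 of 2 neighbours < 2, not yet.
Round 3 — checking thresholds:
  Ben: 2 of 3 neighbours < 3, not yet.
  Jo: 2 of 2 neighbours ≥ 2, becomes infected.
Round 4 — no new infections; cascade stops.

Ben, Kai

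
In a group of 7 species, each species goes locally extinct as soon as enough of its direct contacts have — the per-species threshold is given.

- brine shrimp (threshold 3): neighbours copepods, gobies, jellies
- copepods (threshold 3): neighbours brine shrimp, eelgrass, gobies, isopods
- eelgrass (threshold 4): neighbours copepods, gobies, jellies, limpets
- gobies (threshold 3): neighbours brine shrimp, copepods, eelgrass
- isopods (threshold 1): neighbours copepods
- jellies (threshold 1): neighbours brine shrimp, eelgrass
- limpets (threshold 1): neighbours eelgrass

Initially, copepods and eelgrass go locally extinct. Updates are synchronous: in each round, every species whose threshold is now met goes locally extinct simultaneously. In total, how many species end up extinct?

5

Round 1 — copepods, eelgrass go locally extinct (initial).
Round 2 — checking thresholds:
  brine shrimp: 1 of 3 neighbours < 3, not yet.
  gobies: 2 of 3 neighbours < 3, not yet.
  isopods: 1 of 1 neighbours ≥ 1, goes locally extinct.
  jellies: 1 of 2 neighbours ≥ 1, goes locally extinct.
  limpets: 1 of 1 neighbours ≥ 1, goes locally extinct.
Round 3 — no new extinctions; cascade stops.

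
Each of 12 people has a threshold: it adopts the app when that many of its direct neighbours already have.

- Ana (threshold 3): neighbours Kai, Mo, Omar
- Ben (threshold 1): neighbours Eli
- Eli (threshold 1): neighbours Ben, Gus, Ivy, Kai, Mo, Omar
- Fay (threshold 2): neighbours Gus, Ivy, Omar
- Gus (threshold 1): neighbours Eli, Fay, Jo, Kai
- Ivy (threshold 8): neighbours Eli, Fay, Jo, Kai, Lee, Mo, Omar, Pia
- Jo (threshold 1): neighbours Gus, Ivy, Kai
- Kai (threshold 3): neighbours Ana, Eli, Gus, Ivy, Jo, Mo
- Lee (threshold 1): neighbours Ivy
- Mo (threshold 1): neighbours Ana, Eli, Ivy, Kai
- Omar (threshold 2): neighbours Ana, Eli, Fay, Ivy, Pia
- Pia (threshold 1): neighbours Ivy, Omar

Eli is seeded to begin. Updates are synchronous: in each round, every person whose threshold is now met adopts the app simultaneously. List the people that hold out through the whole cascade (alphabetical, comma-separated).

Round 1 — Eli adopts the app (initial).
Round 2 — checking thresholds:
  Ben: 1 of 1 neighbours ≥ 1, adopts the app.
  Gus: 1 of 4 neighbours ≥ 1, adopts the app.
  Ivy: 1 of 8 neighbours < 8, not yet.
  Kai: 1 of 6 neighbours < 3, not yet.
  Mo: 1 of 4 neighbours ≥ 1, adopts the app.
  Omar: 1 of 5 neighbours < 2, not yet.
Round 3 — checking thresholds:
  Ana: 1 of 3 neighbours < 3, not yet.
  Fay: 1 of 3 neighbours < 2, not yet.
  Ivy: 2 of 8 neighbours < 8, not yet.
  Jo: 1 of 3 neighbours ≥ 1, adopts the app.
  Kai: 3 of 6 neighbours ≥ 3, adopts the app.
  Omar: 1 of 5 neighbours < 2, not yet.
Round 4 — no new adoptions; cascade stops.

Ana, Fay, Ivy, Lee, Omar, Pia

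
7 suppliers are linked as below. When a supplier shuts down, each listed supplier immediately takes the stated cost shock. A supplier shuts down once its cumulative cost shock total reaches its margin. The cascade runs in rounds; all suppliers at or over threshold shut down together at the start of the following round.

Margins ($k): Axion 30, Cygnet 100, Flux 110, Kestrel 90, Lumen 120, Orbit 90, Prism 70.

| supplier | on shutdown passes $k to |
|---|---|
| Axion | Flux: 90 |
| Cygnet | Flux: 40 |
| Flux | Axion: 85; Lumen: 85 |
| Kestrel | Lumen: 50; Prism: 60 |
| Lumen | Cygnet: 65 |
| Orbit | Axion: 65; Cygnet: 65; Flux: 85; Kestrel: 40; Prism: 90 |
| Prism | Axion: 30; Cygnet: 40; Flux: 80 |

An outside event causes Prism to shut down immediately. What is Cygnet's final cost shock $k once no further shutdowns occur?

Round 1 — Prism shuts down (initial).
  Axion: +30 → 30 ≥ 30
  Cygnet: +40 → 40 < 100
  Flux: +80 → 80 < 110
Round 2 — Axion shuts down.
  Flux: +90 → 170 ≥ 110
Round 3 — Flux shuts down.
  Lumen: +85 → 85 < 120
No further shutdowns.

40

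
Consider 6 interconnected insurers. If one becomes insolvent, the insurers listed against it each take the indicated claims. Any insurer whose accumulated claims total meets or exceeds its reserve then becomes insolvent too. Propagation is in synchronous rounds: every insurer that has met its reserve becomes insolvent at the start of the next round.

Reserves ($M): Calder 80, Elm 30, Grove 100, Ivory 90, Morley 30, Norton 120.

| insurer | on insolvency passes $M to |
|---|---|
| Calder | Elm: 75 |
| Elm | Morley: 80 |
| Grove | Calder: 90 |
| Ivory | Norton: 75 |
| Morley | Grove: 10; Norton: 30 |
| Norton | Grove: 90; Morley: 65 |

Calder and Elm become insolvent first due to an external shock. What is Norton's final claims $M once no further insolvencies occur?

Round 1 — Calder, Elm become insolvent (initial).
  Morley: +80 → 80 ≥ 30
Round 2 — Morley becomes insolvent.
  Grove: +10 → 10 < 100
  Norton: +30 → 30 < 120
No further insolvencies.

30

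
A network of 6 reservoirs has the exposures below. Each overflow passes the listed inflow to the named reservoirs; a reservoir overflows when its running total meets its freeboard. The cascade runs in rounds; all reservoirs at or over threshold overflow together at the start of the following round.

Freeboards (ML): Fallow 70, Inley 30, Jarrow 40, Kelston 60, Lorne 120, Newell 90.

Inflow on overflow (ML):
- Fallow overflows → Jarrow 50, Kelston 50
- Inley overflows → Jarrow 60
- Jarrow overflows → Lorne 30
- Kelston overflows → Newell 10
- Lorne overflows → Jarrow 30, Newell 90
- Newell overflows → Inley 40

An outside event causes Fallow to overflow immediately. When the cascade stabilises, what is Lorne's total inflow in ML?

30

Round 1 — Fallow overflows (initial).
  Jarrow: +50 → 50 ≥ 40
  Kelston: +50 → 50 < 60
Round 2 — Jarrow overflows.
  Lorne: +30 → 30 < 120
No further overflows.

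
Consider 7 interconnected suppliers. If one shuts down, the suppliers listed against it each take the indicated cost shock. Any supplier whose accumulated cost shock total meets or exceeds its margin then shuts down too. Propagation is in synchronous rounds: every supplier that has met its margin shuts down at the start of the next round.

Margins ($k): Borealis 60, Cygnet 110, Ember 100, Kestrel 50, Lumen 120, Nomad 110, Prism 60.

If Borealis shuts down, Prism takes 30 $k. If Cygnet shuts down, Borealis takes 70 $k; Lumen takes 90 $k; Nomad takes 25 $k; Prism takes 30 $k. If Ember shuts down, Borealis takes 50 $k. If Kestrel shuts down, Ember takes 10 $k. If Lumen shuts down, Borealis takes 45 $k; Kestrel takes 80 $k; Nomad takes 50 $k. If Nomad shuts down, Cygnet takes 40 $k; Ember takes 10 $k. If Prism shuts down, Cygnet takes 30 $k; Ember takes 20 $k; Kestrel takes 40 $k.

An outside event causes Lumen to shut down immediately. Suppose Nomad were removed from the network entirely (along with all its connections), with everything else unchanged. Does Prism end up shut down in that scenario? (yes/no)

With Nomad removed:
Round 1 — Lumen shuts down (initial).
  Borealis: +45 → 45 < 60
  Kestrel: +80 → 80 ≥ 50
Round 2 — Kestrel shuts down.
  Ember: +10 → 10 < 100
No further shutdowns.

no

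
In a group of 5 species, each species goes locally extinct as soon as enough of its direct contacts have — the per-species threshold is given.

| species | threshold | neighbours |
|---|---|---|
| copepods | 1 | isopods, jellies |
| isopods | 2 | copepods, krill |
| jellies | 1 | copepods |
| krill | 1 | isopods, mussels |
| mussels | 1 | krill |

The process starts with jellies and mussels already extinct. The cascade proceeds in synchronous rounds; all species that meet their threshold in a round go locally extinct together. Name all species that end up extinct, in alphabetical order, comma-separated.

copepods, isopods, jellies, krill, mussels

Round 1 — jellies, mussels go locally extinct (initial).
Round 2 — checking thresholds:
  copepods: 1 of 2 neighbours ≥ 1, goes locally extinct.
  krill: 1 of 2 neighbours ≥ 1, goes locally extinct.
Round 3 — checking thresholds:
  isopods: 2 of 2 neighbours ≥ 2, goes locally extinct.
Round 4 — no new extinctions; cascade stops.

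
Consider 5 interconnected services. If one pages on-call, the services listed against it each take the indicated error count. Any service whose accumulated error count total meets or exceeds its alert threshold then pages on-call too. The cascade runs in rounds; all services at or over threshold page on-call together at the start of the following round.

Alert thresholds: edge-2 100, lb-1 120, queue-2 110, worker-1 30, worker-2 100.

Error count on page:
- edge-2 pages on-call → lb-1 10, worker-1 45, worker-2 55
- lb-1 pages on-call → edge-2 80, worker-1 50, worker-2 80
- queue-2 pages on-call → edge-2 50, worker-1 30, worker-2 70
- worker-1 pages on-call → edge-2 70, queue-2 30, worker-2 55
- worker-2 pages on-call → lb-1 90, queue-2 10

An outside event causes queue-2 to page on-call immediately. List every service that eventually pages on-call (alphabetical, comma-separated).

edge-2, queue-2, worker-1, worker-2

Round 1 — queue-2 pages on-call (initial).
  edge-2: +50 → 50 < 100
  worker-1: +30 → 30 ≥ 30
  worker-2: +70 → 70 < 100
Round 2 — worker-1 pages on-call.
  edge-2: +70 → 120 ≥ 100
  worker-2: +55 → 125 ≥ 100
Round 3 — edge-2, worker-2 page on-call.
  lb-1: +10+90 → 100 < 120
No further pages.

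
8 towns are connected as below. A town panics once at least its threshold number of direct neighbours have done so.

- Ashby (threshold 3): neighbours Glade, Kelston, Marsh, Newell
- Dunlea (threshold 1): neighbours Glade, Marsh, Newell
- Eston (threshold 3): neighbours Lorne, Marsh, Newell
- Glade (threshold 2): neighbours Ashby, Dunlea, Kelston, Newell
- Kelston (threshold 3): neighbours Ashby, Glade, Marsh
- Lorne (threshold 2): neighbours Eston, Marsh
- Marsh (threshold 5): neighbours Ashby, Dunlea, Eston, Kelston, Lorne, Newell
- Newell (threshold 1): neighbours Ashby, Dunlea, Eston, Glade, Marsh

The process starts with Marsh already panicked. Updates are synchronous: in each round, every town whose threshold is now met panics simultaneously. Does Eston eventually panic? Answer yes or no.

Round 1 — Marsh panics (initial).
Round 2 — checking thresholds:
  Ashby: 1 of 4 neighbours < 3, holds.
  Dunlea: 1 of 3 neighbours ≥ 1, panics.
  Eston: 1 of 3 neighbours < 3, holds.
  Kelston: 1 of 3 neighbours < 3, holds.
  Lorne: 1 of 2 neighbours < 2, holds.
  Newell: 1 of 5 neighbours ≥ 1, panics.
Round 3 — checking thresholds:
  Ashby: 2 of 4 neighbours < 3, holds.
  Eston: 2 of 3 neighbours < 3, holds.
  Glade: 2 of 4 neighbours ≥ 2, panics.
  Kelston: 1 of 3 neighbours < 3, holds.
  Lorne: 1 of 2 neighbours < 2, holds.
Round 4 — checking thresholds:
  Ashby: 3 of 4 neighbours ≥ 3, panics.
  Eston: 2 of 3 neighbours < 3, holds.
  Kelston: 2 of 3 neighbours < 3, holds.
  Lorne: 1 of 2 neighbours < 2, holds.
Round 5 — checking thresholds:
  Eston: 2 of 3 neighbours < 3, holds.
  Kelston: 3 of 3 neighbours ≥ 3, panics.
  Lorne: 1 of 2 neighbours < 2, holds.
Round 6 — no new panics; cascade stops.

no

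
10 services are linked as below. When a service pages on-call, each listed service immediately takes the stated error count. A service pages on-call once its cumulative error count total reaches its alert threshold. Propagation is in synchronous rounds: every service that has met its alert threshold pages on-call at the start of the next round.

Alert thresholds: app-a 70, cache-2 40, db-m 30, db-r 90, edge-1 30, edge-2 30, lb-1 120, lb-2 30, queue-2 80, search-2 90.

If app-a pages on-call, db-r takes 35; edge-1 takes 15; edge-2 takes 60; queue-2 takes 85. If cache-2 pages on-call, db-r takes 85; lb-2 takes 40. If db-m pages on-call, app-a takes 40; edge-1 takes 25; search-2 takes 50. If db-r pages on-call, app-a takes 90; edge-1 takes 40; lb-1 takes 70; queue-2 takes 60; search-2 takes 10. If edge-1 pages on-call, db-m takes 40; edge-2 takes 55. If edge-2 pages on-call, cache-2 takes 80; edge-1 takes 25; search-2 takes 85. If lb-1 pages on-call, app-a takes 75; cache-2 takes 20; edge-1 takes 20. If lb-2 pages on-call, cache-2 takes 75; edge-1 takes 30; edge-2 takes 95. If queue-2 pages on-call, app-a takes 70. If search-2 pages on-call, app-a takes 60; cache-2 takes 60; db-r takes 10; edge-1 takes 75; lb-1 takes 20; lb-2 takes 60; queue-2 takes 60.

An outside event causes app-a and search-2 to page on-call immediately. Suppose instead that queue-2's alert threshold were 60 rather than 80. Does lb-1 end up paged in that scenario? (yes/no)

With queue-2's alert threshold at 60:
Round 1 — app-a, search-2 page on-call (initial).
  cache-2: +60 → 60 ≥ 40
  db-r: +35+10 → 45 < 90
  edge-1: +15+75 → 90 ≥ 30
  edge-2: +60 → 60 ≥ 30
  lb-1: +20 → 20 < 120
  lb-2: +60 → 60 ≥ 30
  queue-2: +85+60 → 145 ≥ 60
Round 2 — cache-2, edge-1, edge-2, lb-2, queue-2 page on-call.
  db-m: +40 → 40 ≥ 30
  db-r: +85 → 130 ≥ 90
Round 3 — db-m, db-r page on-call.
  lb-1: +70 → 90 < 120
No further pages.

no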